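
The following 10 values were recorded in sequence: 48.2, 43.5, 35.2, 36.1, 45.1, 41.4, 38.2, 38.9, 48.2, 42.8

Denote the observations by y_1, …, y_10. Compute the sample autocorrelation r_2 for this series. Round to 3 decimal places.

Mean ȳ = (48.2 + 43.5 + 35.2 + 36.1 + 45.1 + 41.4 + 38.2 + 38.9 + 48.2 + 42.8)/10 = 41.7600
Numerator Σ_{t=1}^{8}(y_t−ȳ)(y_{t+2}−ȳ) = -108.7292
Denominator Σ(y_t−ȳ)² = 194.2640
r_2 = -108.7292 / 194.2640 = -0.560

-0.560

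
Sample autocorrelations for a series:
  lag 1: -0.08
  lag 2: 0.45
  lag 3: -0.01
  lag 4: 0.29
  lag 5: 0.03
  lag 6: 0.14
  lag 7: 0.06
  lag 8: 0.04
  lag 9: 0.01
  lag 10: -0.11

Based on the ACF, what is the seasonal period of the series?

The largest autocorrelation is r_2 = 0.45, with a weaker echo at lag 4 (0.29); the remaining lags stay at or below 0.14.
The dominant spike at lag 2 indicates a seasonal period of 2.

2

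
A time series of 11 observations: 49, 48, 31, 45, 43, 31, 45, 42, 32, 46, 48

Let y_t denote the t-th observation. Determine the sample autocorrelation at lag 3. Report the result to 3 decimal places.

Mean ȳ = (49 + 48 + 31 + 45 + 43 + 31 + 45 + 42 + 32 + 46 + 48)/11 = 41.8182
Numerator Σ_{t=1}^{8}(y_t−ȳ)(y_{t+3}−ȳ) = 278.1736
Denominator Σ(y_t−ȳ)² = 497.6364
r_3 = 278.1736 / 497.6364 = 0.559

0.559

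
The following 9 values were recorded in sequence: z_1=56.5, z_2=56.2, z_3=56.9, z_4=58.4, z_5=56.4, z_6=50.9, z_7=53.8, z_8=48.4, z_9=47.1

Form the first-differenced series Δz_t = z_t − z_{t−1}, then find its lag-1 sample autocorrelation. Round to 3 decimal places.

First differences Δz: -0.3, 0.7, 1.5, -2.0, -5.5, 2.9, -5.4, -1.3
Mean of differences = -1.1750
Numerator Σ(Δz_t−Δz̄)(Δz_{t+1}−Δz̄) = -26.2956
Denominator Σ(Δz_t−Δz̄)² = 65.2950
r_1(Δz) = -26.2956 / 65.2950 = -0.403

-0.403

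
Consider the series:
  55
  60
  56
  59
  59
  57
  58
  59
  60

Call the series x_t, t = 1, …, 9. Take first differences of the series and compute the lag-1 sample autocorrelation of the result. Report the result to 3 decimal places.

-0.590

First differences Δx: 5, -4, 3, 0, -2, 1, 1, 1
Mean of differences = 0.6250
Numerator Σ(Δx_t−Δx̄)(Δx_{t+1}−Δx̄) = -31.7656
Denominator Σ(Δx_t−Δx̄)² = 53.8750
r_1(Δx) = -31.7656 / 53.8750 = -0.590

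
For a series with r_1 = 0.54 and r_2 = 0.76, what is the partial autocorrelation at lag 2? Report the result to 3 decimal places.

0.661

φ_{22} = (r_2 − r_1²) / (1 − r_1²)
r_1² = (0.54)² = 0.2916
Numerator = 0.76 − 0.2916 = 0.4684; denominator = 1 − 0.2916 = 0.7084
φ_{22} = 0.4684 / 0.7084 = 0.661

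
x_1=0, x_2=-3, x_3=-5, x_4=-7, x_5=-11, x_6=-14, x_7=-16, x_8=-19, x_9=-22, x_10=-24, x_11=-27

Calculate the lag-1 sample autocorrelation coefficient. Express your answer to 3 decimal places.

Mean x̄ = (0 − 3 − 5 − 7 − 11 − 14 − 16 − 19 − 22 − 24 − 27)/11 = -13.4545
Numerator Σ_{t=1}^{10}(x_t−x̄)(x_{t+1}−x̄) = 593.9752
Denominator Σ(x_t−x̄)² = 814.7273
r_1 = 593.9752 / 814.7273 = 0.729

0.729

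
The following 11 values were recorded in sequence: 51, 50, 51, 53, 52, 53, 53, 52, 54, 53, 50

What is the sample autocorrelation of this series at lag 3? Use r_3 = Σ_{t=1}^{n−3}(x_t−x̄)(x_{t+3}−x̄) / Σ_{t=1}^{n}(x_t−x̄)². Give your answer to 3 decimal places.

Mean x̄ = (51 + 50 + 51 + 53 + 52 + 53 + 53 + 52 + 54 + 53 + 50)/11 = 52.0000
Numerator Σ_{t=1}^{8}(x_t−x̄)(x_{t+3}−x̄) = 2.0000
Denominator Σ(x_t−x̄)² = 18.0000
r_3 = 2.0000 / 18.0000 = 0.111

0.111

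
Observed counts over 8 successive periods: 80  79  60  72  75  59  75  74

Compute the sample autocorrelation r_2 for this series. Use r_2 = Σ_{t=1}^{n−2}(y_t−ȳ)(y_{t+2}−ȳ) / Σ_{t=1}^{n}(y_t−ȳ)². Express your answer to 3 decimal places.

-0.346

Mean ȳ = (80 + 79 + 60 + 72 + 75 + 59 + 75 + 74)/8 = 71.7500
Σ(y_t−ȳ)(y_{t+2}−ȳ) = (-96.9375) + (1.8125) + (-38.1875) + (-3.1875) + (10.5625) + (-28.6875) = -154.6250
Denominator Σ(y_t−ȳ)² = 447.5000
r_2 = -154.6250 / 447.5000 = -0.346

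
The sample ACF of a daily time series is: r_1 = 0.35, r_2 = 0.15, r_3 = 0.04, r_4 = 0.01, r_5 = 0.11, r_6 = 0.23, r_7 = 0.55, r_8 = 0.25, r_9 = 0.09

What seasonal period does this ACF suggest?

The largest autocorrelation is r_7 = 0.55; the remaining lags stay at or below 0.35. The elevated value at lag 1 (0.35), dropping to 0.15 at lag 2, reflects decaying short-term dependence rather than seasonality.
The dominant spike at lag 7 indicates a seasonal period of 7.

7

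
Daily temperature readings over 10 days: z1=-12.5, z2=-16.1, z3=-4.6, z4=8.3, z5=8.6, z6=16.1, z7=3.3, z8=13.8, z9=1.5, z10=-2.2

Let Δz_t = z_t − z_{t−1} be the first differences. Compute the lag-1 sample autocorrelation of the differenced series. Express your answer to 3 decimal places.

-0.280

First differences Δz: -3.6, 11.5, 12.9, 0.3, 7.5, -12.8, 10.5, -12.3, -3.7
Mean of differences = 1.1444
Numerator Σ(Δz_t−Δz̄)(Δz_{t+1}−Δz̄) = -222.4220
Denominator Σ(Δz_t−Δz̄)² = 795.2422
r_1(Δz) = -222.4220 / 795.2422 = -0.280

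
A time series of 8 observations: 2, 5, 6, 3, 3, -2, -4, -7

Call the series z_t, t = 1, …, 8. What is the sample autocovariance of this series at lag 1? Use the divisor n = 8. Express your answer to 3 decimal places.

Mean z̄ = (2 + 5 + 6 + 3 + 3 − 2 − 4 − 7)/8 = 0.7500
Σ_{t=1}^{7}(z_t−z̄)(z_{t+1}−z̄) = 88.1875
γ_1 = 88.1875 / 8 = 11.023

11.023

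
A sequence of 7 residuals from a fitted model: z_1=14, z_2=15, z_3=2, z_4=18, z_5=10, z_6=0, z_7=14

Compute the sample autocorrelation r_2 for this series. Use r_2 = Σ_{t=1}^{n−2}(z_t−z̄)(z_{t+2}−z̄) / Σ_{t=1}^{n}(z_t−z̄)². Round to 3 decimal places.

-0.255

Mean z̄ = (14 + 15 + 2 + 18 + 10 + 0 + 14)/7 = 10.4286
Deviations from mean: 3.5714, 4.5714, -8.4286, 7.5714, -0.4286, -10.4286, 3.5714
Σ(z_t−z̄)(z_{t+2}−z̄) = (-30.1020) + (34.6122) + (3.6122) + (-78.9592) + (-1.5306) = -72.3673
Denominator Σ(z_t−z̄)² = 283.7143
r_2 = -72.3673 / 283.7143 = -0.255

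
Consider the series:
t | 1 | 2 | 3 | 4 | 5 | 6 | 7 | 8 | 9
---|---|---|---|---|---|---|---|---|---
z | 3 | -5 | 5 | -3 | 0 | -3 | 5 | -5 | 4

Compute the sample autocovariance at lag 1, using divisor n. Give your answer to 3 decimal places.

Mean z̄ = (3 − 5 + 5 − 3 + 0 − 3 + 5 − 5 + 4)/9 = 0.1111
Σ_{t=1}^{8}(z_t−z̄)(z_{t+1}−z̄) = -114.3457
γ_1 = -114.3457 / 9 = -12.705

-12.705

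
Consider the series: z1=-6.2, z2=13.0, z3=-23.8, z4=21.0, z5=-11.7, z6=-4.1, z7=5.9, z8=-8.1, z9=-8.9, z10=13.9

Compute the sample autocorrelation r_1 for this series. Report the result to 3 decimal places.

-0.708

Mean z̄ = (-6.2 + 13.0 − 23.8 + 21.0 − 11.7 − 4.1 + 5.9 − 8.1 − 8.9 + 13.9)/10 = -0.9000
Numerator Σ_{t=1}^{9}(z_t−z̄)(z_{t+1}−z̄) = -1226.9700
Denominator Σ(z_t−z̄)² = 1733.3200
r_1 = -1226.9700 / 1733.3200 = -0.708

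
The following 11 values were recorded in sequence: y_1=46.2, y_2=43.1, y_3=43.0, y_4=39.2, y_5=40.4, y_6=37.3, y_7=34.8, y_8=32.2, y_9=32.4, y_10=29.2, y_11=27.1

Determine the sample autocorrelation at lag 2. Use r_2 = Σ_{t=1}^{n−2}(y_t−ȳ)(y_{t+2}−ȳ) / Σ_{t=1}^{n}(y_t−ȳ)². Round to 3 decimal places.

0.455

Mean ȳ = (46.2 + 43.1 + 43.0 + 39.2 + 40.4 + 37.3 + 34.8 + 32.2 + 32.4 + 29.2 + 27.1)/11 = 36.8091
Numerator Σ_{t=1}^{9}(y_t−ȳ)(y_{t+2}−ȳ) = 173.8444
Denominator Σ(y_t−ȳ)² = 381.8291
r_2 = 173.8444 / 381.8291 = 0.455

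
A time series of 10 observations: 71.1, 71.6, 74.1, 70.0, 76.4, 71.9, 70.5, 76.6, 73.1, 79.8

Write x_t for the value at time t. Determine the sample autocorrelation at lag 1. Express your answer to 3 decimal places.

-0.237

Mean x̄ = (71.1 + 71.6 + 74.1 + 70.0 + 76.4 + 71.9 + 70.5 + 76.6 + 73.1 + 79.8)/10 = 73.5100
Numerator Σ_{t=1}^{9}(x_t−x̄)(x_{t+1}−x̄) = -21.6921
Denominator Σ(x_t−x̄)² = 91.4090
r_1 = -21.6921 / 91.4090 = -0.237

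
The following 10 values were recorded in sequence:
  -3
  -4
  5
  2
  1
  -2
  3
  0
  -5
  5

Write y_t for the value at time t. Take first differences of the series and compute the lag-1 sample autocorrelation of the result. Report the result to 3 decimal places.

-0.375

First differences Δy: -1, 9, -3, -1, -3, 5, -3, -5, 10
Mean of differences = 0.8889
Numerator Σ(Δy_t−Δȳ)(Δy_{t+1}−Δȳ) = -94.9012
Denominator Σ(Δy_t−Δȳ)² = 252.8889
r_1(Δy) = -94.9012 / 252.8889 = -0.375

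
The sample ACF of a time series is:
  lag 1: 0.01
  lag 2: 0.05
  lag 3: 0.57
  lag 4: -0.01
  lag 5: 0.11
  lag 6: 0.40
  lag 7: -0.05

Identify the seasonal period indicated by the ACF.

The largest autocorrelation is r_3 = 0.57, with a weaker echo at lag 6 (0.40); the remaining lags stay at or below 0.11.
The dominant spike at lag 3 indicates a seasonal period of 3.

3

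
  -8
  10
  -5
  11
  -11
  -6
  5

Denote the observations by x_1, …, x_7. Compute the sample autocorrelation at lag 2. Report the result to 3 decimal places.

0.164

Mean x̄ = (-8 + 10 − 5 + 11 − 11 − 6 + 5)/7 = -0.5714
Deviations from mean: -7.4286, 10.5714, -4.4286, 11.5714, -10.4286, -5.4286, 5.5714
Σ(x_t−x̄)(x_{t+2}−x̄) = (32.8980) + (122.3265) + (46.1837) + (-62.8163) + (-58.1020) = 80.4898
Denominator Σ(x_t−x̄)² = 489.7143
r_2 = 80.4898 / 489.7143 = 0.164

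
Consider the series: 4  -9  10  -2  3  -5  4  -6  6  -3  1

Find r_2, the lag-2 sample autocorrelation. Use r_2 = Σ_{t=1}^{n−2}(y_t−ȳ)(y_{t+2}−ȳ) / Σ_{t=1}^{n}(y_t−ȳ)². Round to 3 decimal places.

0.557

Mean ȳ = (4 − 9 + 10 − 2 + 3 − 5 + 4 − 6 + 6 − 3 + 1)/11 = 0.2727
Numerator Σ_{t=1}^{9}(y_t−ȳ)(y_{t+2}−ȳ) = 185.1240
Denominator Σ(y_t−ȳ)² = 332.1818
r_2 = 185.1240 / 332.1818 = 0.557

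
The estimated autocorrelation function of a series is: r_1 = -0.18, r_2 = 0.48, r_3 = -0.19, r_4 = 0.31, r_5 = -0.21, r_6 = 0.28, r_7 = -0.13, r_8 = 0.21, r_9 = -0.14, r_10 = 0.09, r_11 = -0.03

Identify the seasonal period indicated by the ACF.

2

The largest autocorrelation is r_2 = 0.48, with weaker echoes at lags 4 (0.31), 6 (0.28) and 8 (0.21); the remaining lags stay at or below 0.09.
The dominant spike at lag 2 indicates a seasonal period of 2.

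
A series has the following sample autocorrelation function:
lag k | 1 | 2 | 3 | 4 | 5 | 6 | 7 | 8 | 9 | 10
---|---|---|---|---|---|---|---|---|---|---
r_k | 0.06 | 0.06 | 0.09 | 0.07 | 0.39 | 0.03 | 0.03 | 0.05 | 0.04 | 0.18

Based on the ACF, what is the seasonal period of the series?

The largest autocorrelation is r_5 = 0.39, with a weaker echo at lag 10 (0.18); the remaining lags stay at or below 0.09.
The dominant spike at lag 5 indicates a seasonal period of 5.

5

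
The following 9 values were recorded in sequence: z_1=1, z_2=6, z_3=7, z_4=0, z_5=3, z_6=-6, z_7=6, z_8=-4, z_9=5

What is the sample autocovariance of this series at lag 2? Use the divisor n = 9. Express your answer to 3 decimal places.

Mean z̄ = (1 + 6 + 7 + 0 + 3 − 6 + 6 − 4 + 5)/9 = 2.0000
Σ_{t=1}^{7}(z_t−z̄)(z_{t+2}−z̄) = 72.0000
γ_2 = 72.0000 / 9 = 8.000

8.000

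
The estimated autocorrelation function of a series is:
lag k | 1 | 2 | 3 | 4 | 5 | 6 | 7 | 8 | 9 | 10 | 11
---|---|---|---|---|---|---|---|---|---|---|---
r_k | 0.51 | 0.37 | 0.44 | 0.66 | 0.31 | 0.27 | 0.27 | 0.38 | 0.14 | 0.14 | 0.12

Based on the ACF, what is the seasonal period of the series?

The largest autocorrelation is r_4 = 0.66; the remaining lags stay at or below 0.51. The elevated value at lag 1 (0.51), dropping to 0.37 at lag 2, reflects decaying short-term dependence rather than seasonality.
The dominant spike at lag 4 indicates a seasonal period of 4.

4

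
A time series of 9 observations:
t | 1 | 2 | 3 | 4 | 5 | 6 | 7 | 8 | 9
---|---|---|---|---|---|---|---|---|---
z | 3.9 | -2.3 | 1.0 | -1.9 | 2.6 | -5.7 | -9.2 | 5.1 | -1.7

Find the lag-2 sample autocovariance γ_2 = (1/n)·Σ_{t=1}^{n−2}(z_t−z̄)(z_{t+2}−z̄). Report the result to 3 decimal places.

Mean z̄ = (3.9 − 2.3 + 1.0 − 1.9 + 2.6 − 5.7 − 9.2 + 5.1 − 1.7)/9 = -0.9111
Σ_{t=1}^{7}(z_t−z̄)(z_{t+2}−z̄) = -29.3369
γ_2 = -29.3369 / 9 = -3.260

-3.260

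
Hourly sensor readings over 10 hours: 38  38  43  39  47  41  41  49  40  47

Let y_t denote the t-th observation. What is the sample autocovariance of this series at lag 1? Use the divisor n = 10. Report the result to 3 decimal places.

Mean ȳ = (38 + 38 + 43 + 39 + 47 + 41 + 41 + 49 + 40 + 47)/10 = 42.3000
Σ_{t=1}^{9}(y_t−ȳ)(y_{t+1}−ȳ) = -41.6900
γ_1 = -41.6900 / 10 = -4.169

-4.169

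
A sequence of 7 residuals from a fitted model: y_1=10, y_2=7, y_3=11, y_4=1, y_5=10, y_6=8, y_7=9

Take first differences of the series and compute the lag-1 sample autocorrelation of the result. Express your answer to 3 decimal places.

-0.768

First differences Δy: -3, 4, -10, 9, -2, 1
Mean of differences = -0.1667
Numerator Σ(Δy_t−Δȳ)(Δy_{t+1}−Δȳ) = -161.8611
Denominator Σ(Δy_t−Δȳ)² = 210.8333
r_1(Δy) = -161.8611 / 210.8333 = -0.768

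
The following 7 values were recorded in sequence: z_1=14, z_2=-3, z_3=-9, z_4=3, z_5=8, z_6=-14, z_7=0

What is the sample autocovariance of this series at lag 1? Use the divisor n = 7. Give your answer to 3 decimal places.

Mean z̄ = (14 − 3 − 9 + 3 + 8 − 14 + 0)/7 = -0.1429
Deviations: 14.1429, -2.8571, -8.8571, 3.1429, 8.1429, -13.8571, 0.1429
Σ_{t=1}^{6}(z_t−z̄)(z_{t+1}−z̄) = -132.1633
γ_1 = -132.1633 / 7 = -18.880

-18.880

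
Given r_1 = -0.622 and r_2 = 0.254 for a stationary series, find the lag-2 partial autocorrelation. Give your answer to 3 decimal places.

-0.217

φ_{22} = (r_2 − r_1²) / (1 − r_1²)
r_1² = (-0.622)² = 0.386884
Numerator = 0.254 − 0.3869 = -0.1329; denominator = 1 − 0.3869 = 0.6131
φ_{22} = -0.1329 / 0.6131 = -0.217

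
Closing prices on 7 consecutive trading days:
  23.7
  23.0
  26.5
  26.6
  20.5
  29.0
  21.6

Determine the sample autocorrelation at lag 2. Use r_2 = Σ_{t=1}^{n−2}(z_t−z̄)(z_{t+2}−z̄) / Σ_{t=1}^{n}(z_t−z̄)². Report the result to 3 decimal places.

Mean z̄ = (23.7 + 23.0 + 26.5 + 26.6 + 20.5 + 29.0 + 21.6)/7 = 24.4143
Deviations from mean: -0.7143, -1.4143, 2.0857, 2.1857, -3.9143, 4.5857, -2.8143
Numerator Σ_{t=1}^{5}(z_t−z̄)(z_{t+2}−z̄) = 8.2939
Denominator Σ(z_t−z̄)² = 55.9086
r_2 = 8.2939 / 55.9086 = 0.148

0.148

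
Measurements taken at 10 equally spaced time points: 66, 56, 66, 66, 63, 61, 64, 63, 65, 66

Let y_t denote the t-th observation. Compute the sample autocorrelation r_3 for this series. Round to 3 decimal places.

0.030

Mean ȳ = (66 + 56 + 66 + 66 + 63 + 61 + 64 + 63 + 65 + 66)/10 = 63.6000
Numerator Σ_{t=1}^{7}(y_t−ȳ)(y_{t+3}−ȳ) = 2.7200
Denominator Σ(y_t−ȳ)² = 90.4000
r_3 = 2.7200 / 90.4000 = 0.030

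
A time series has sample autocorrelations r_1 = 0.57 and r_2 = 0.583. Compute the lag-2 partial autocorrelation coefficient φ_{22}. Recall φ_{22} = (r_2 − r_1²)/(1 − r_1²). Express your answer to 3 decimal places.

0.382

φ_{22} = (r_2 − r_1²) / (1 − r_1²)
r_1² = (0.57)² = 0.3249
Numerator = 0.583 − 0.3249 = 0.2581; denominator = 1 − 0.3249 = 0.6751
φ_{22} = 0.2581 / 0.6751 = 0.382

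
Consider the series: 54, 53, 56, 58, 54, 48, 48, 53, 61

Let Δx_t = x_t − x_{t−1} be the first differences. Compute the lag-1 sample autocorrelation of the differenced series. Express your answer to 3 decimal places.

0.391

First differences Δx: -1, 3, 2, -4, -6, 0, 5, 8
Mean of differences = 0.8750
Numerator Σ(Δx_t−Δx̄)(Δx_{t+1}−Δx̄) = 58.2344
Denominator Σ(Δx_t−Δx̄)² = 148.8750
r_1(Δx) = 58.2344 / 148.8750 = 0.391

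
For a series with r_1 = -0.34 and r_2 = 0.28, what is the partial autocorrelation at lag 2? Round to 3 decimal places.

0.186

φ_{22} = (r_2 − r_1²) / (1 − r_1²)
r_1² = (-0.34)² = 0.1156
Numerator = 0.28 − 0.1156 = 0.1644; denominator = 1 − 0.1156 = 0.8844
φ_{22} = 0.1644 / 0.8844 = 0.186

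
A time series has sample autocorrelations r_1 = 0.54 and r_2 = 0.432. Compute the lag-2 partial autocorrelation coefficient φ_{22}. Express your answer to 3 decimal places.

φ_{22} = (r_2 − r_1²) / (1 − r_1²)
r_1² = (0.54)² = 0.2916
Numerator = 0.432 − 0.2916 = 0.1404; denominator = 1 − 0.2916 = 0.7084
φ_{22} = 0.1404 / 0.7084 = 0.198

0.198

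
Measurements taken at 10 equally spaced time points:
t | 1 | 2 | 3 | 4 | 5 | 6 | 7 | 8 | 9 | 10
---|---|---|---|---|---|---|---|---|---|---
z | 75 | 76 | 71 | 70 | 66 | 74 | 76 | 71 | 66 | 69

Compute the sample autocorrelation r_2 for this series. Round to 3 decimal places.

-0.460

Mean z̄ = (75 + 76 + 71 + 70 + 66 + 74 + 76 + 71 + 66 + 69)/10 = 71.4000
Numerator Σ_{t=1}^{8}(z_t−z̄)(z_{t+2}−z̄) = -59.1200
Denominator Σ(z_t−z̄)² = 128.4000
r_2 = -59.1200 / 128.4000 = -0.460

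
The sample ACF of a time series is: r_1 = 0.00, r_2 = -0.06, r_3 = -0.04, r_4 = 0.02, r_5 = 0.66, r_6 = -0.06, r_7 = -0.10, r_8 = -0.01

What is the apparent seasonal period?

The largest autocorrelation is r_5 = 0.66; the remaining lags stay at or below 0.02.
The dominant spike at lag 5 indicates a seasonal period of 5.

5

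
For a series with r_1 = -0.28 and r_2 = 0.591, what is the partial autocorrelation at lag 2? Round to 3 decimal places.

0.556

φ_{22} = (r_2 − r_1²) / (1 − r_1²)
r_1² = (-0.28)² = 0.0784
Numerator = 0.591 − 0.0784 = 0.5126; denominator = 1 − 0.0784 = 0.9216
φ_{22} = 0.5126 / 0.9216 = 0.556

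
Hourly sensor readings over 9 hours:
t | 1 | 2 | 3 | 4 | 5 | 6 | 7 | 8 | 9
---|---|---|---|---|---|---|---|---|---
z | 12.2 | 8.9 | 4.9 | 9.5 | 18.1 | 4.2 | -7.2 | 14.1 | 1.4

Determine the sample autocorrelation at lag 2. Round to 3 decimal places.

-0.292

Mean z̄ = (12.2 + 8.9 + 4.9 + 9.5 + 18.1 + 4.2 − 7.2 + 14.1 + 1.4)/9 = 7.3444
Σ(z_t−z̄)(z_{t+2}−z̄) = (-11.8691) + (3.3531) + (-26.2914) + (-6.7780) + (-156.4336) + (-21.2425) + (86.4586) = -132.8028
Denominator Σ(z_t−z̄)² = 454.7022
r_2 = -132.8028 / 454.7022 = -0.292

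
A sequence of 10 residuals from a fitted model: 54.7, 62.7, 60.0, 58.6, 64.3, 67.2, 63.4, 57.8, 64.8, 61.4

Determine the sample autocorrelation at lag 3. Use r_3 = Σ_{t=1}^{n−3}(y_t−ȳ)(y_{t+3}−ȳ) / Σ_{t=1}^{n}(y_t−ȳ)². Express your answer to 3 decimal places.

0.137

Mean ȳ = (54.7 + 62.7 + 60.0 + 58.6 + 64.3 + 67.2 + 63.4 + 57.8 + 64.8 + 61.4)/10 = 61.4900
Σ(y_t−ȳ)(y_{t+3}−ȳ) = (19.6231) + (3.4001) + (-8.5079) + (-5.5199) + (-10.3689) + (18.9001) + (-0.1719) = 17.3547
Denominator Σ(y_t−ȳ)² = 126.8690
r_3 = 17.3547 / 126.8690 = 0.137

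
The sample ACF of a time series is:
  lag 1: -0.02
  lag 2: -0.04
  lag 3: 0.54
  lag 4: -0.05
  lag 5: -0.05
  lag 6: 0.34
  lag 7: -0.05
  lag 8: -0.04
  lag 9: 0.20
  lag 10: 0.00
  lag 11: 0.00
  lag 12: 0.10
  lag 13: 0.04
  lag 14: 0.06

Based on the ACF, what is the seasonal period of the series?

The largest autocorrelation is r_3 = 0.54, with weaker echoes at lags 6 (0.34) and 9 (0.20); the remaining lags stay at or below 0.10.
The dominant spike at lag 3 indicates a seasonal period of 3.

3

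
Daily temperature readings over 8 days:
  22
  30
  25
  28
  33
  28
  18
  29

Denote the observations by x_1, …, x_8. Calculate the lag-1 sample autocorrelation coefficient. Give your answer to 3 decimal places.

-0.239

Mean x̄ = (22 + 30 + 25 + 28 + 33 + 28 + 18 + 29)/8 = 26.6250
Deviations from mean: -4.6250, 3.3750, -1.6250, 1.3750, 6.3750, 1.3750, -8.6250, 2.3750
Σ(x_t−x̄)(x_{t+1}−x̄) = (-15.6094) + (-5.4844) + (-2.2344) + (8.7656) + (8.7656) + (-11.8594) + (-20.4844) = -38.1406
Denominator Σ(x_t−x̄)² = 159.8750
r_1 = -38.1406 / 159.8750 = -0.239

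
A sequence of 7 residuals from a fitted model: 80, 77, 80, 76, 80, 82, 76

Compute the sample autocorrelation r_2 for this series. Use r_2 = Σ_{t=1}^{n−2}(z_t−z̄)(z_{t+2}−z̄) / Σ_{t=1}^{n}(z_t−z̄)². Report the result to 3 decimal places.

Mean z̄ = (80 + 77 + 80 + 76 + 80 + 82 + 76)/7 = 78.7143
Deviations from mean: 1.2857, -1.7143, 1.2857, -2.7143, 1.2857, 3.2857, -2.7143
Σ(z_t−z̄)(z_{t+2}−z̄) = (1.6531) + (4.6531) + (1.6531) + (-8.9184) + (-3.4898) = -4.4490
Denominator Σ(z_t−z̄)² = 33.4286
r_2 = -4.4490 / 33.4286 = -0.133

-0.133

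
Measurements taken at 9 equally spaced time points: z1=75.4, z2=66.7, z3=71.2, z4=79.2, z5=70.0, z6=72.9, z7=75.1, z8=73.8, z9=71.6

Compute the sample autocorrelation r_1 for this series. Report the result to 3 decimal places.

-0.322

Mean z̄ = (75.4 + 66.7 + 71.2 + 79.2 + 70.0 + 72.9 + 75.1 + 73.8 + 71.6)/9 = 72.8778
Numerator Σ_{t=1}^{8}(z_t−z̄)(z_{t+1}−z̄) = -33.1616
Denominator Σ(z_t−z̄)² = 103.0156
r_1 = -33.1616 / 103.0156 = -0.322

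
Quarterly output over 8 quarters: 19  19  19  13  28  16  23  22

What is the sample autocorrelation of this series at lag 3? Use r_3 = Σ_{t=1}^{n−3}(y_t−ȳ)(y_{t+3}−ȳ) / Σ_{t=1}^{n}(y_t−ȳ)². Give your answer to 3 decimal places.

-0.013

Mean ȳ = (19 + 19 + 19 + 13 + 28 + 16 + 23 + 22)/8 = 19.8750
Deviations from mean: -0.8750, -0.8750, -0.8750, -6.8750, 8.1250, -3.8750, 3.1250, 2.1250
Numerator Σ_{t=1}^{5}(y_t−ȳ)(y_{t+3}−ȳ) = -1.9219
Denominator Σ(y_t−ȳ)² = 144.8750
r_3 = -1.9219 / 144.8750 = -0.013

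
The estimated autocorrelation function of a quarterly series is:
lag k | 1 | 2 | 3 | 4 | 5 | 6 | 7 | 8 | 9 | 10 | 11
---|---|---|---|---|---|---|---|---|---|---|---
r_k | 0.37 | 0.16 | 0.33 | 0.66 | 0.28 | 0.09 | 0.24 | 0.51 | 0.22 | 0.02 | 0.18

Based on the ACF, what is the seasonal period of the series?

The largest autocorrelation is r_4 = 0.66, with a weaker echo at lag 8 (0.51); the remaining lags stay at or below 0.37. The elevated value at lag 1 (0.37), dropping to 0.16 at lag 2, reflects decaying short-term dependence rather than seasonality.
The dominant spike at lag 4 indicates a seasonal period of 4.

4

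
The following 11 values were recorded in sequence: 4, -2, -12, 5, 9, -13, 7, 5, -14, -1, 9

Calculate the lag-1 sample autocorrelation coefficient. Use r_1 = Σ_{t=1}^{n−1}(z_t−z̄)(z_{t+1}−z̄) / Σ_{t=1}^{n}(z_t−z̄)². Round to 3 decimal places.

Mean z̄ = (4 − 2 − 12 + 5 + 9 − 13 + 7 + 5 − 14 − 1 + 9)/11 = -0.2727
Numerator Σ_{t=1}^{10}(z_t−z̄)(z_{t+1}−z̄) = -241.4380
Denominator Σ(z_t−z̄)² = 790.1818
r_1 = -241.4380 / 790.1818 = -0.306

-0.306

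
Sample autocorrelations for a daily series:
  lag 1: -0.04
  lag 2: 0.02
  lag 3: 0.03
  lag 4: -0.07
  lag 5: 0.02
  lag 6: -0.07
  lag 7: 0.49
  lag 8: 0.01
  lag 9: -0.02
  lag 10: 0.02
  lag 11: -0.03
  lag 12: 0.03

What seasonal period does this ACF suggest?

7

The largest autocorrelation is r_7 = 0.49; the remaining lags stay at or below 0.03.
The dominant spike at lag 7 indicates a seasonal period of 7.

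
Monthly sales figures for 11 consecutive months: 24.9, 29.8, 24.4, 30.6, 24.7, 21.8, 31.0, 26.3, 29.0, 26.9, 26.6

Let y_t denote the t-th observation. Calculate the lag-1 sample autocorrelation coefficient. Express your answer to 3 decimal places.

Mean ȳ = (24.9 + 29.8 + 24.4 + 30.6 + 24.7 + 21.8 + 31.0 + 26.3 + 29.0 + 26.9 + 26.6)/11 = 26.9091
Numerator Σ_{t=1}^{10}(y_t−ȳ)(y_{t+1}−ȳ) = -43.8719
Denominator Σ(y_t−ȳ)² = 84.8691
r_1 = -43.8719 / 84.8691 = -0.517

-0.517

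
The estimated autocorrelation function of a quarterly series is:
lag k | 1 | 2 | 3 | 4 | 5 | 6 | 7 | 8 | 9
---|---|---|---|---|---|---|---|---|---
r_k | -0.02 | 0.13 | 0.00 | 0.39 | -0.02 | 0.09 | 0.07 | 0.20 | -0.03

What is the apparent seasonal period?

The largest autocorrelation is r_4 = 0.39, with a weaker echo at lag 8 (0.20); the remaining lags stay at or below 0.13.
The dominant spike at lag 4 indicates a seasonal period of 4.

4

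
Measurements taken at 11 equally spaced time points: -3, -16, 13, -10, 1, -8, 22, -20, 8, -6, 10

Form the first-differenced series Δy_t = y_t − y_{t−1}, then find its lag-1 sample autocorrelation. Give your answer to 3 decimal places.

First differences Δy: -13, 29, -23, 11, -9, 30, -42, 28, -14, 16
Mean of differences = 1.3000
Numerator Σ(Δy_t−Δȳ)(Δy_{t+1}−Δȳ) = -4732.6900
Denominator Σ(Δy_t−Δȳ)² = 5624.1000
r_1(Δy) = -4732.6900 / 5624.1000 = -0.842

-0.842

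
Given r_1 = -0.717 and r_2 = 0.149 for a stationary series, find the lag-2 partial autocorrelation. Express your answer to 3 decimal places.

φ_{22} = (r_2 − r_1²) / (1 − r_1²)
r_1² = (-0.717)² = 0.514089
Numerator = 0.149 − 0.5141 = -0.3651; denominator = 1 − 0.5141 = 0.4859
φ_{22} = -0.3651 / 0.4859 = -0.751

-0.751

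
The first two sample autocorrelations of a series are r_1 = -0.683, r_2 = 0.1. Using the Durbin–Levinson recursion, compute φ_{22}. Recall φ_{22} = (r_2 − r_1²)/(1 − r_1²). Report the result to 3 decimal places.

φ_{22} = (r_2 − r_1²) / (1 − r_1²)
r_1² = (-0.683)² = 0.466489
Numerator = 0.1 − 0.4665 = -0.3665; denominator = 1 − 0.4665 = 0.5335
φ_{22} = -0.3665 / 0.5335 = -0.687

-0.687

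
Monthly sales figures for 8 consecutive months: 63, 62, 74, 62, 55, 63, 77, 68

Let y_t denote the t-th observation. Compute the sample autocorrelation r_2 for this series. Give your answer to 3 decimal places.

Mean ȳ = (63 + 62 + 74 + 62 + 55 + 63 + 77 + 68)/8 = 65.5000
Numerator Σ_{t=1}^{6}(y_t−ȳ)(y_{t+2}−ȳ) = -216.5000
Denominator Σ(y_t−ȳ)² = 358.0000
r_2 = -216.5000 / 358.0000 = -0.605

-0.605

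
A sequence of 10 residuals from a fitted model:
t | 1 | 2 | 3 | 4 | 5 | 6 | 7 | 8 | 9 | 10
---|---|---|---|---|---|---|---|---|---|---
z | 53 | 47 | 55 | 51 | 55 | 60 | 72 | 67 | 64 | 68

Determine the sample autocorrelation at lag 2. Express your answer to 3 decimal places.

Mean z̄ = (53 + 47 + 55 + 51 + 55 + 60 + 72 + 67 + 64 + 68)/10 = 59.2000
Numerator Σ_{t=1}^{8}(z_t−z̄)(z_{t+2}−z̄) = 219.7200
Denominator Σ(z_t−z̄)² = 615.6000
r_2 = 219.7200 / 615.6000 = 0.357

0.357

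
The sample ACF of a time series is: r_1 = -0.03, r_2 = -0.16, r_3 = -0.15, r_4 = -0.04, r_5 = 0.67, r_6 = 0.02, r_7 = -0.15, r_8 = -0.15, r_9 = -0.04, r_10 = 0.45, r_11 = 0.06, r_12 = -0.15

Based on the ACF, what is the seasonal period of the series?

The largest autocorrelation is r_5 = 0.67, with a weaker echo at lag 10 (0.45); the remaining lags stay at or below 0.06.
The dominant spike at lag 5 indicates a seasonal period of 5.

5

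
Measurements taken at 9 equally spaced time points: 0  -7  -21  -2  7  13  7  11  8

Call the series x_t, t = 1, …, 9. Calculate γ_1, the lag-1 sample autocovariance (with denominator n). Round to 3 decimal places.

56.069

Mean x̄ = (0 − 7 − 21 − 2 + 7 + 13 + 7 + 11 + 8)/9 = 1.7778
Σ_{t=1}^{8}(x_t−x̄)(x_{t+1}−x̄) = 504.6173
γ_1 = 504.6173 / 9 = 56.069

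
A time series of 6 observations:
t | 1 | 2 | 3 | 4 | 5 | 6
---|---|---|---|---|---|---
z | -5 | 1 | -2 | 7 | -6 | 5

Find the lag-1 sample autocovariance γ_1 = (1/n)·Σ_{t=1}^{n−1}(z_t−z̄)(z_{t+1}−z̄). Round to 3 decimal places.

-15.500

Mean z̄ = (-5 + 1 − 2 + 7 − 6 + 5)/6 = 0.0000
Σ_{t=1}^{5}(z_t−z̄)(z_{t+1}−z̄) = -93.0000
γ_1 = -93.0000 / 6 = -15.500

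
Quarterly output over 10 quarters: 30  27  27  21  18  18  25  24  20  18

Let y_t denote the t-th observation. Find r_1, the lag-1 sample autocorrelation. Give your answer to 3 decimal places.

Mean ȳ = (30 + 27 + 27 + 21 + 18 + 18 + 25 + 24 + 20 + 18)/10 = 22.8000
Numerator Σ_{t=1}^{9}(y_t−ȳ)(y_{t+1}−ȳ) = 74.1600
Denominator Σ(y_t−ȳ)² = 173.6000
r_1 = 74.1600 / 173.6000 = 0.427

0.427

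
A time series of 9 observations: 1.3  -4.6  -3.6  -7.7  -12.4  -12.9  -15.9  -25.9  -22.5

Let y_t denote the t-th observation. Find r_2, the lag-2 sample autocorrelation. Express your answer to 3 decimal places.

0.294

Mean ȳ = (1.3 − 4.6 − 3.6 − 7.7 − 12.4 − 12.9 − 15.9 − 25.9 − 22.5)/9 = -11.5778
Numerator Σ_{t=1}^{7}(y_t−ȳ)(y_{t+2}−ȳ) = 187.8068
Denominator Σ(y_t−ȳ)² = 638.7356
r_2 = 187.8068 / 638.7356 = 0.294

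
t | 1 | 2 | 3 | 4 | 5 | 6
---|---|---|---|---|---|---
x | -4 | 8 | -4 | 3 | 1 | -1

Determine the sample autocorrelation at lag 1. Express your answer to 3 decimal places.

-0.742

Mean x̄ = (-4 + 8 − 4 + 3 + 1 − 1)/6 = 0.5000
Deviations from mean: -4.5000, 7.5000, -4.5000, 2.5000, 0.5000, -1.5000
Numerator Σ_{t=1}^{5}(x_t−x̄)(x_{t+1}−x̄) = -78.2500
Denominator Σ(x_t−x̄)² = 105.5000
r_1 = -78.2500 / 105.5000 = -0.742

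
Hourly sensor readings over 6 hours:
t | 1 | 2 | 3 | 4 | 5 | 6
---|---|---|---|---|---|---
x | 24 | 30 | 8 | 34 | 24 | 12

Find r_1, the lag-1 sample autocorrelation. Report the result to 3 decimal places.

-0.508

Mean x̄ = (24 + 30 + 8 + 34 + 24 + 12)/6 = 22.0000
Deviations from mean: 2.0000, 8.0000, -14.0000, 12.0000, 2.0000, -10.0000
Numerator Σ_{t=1}^{5}(x_t−x̄)(x_{t+1}−x̄) = -260.0000
Denominator Σ(x_t−x̄)² = 512.0000
r_1 = -260.0000 / 512.0000 = -0.508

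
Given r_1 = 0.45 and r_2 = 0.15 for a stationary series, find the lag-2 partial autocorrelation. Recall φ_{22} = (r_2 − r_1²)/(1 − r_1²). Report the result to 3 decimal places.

φ_{22} = (r_2 − r_1²) / (1 − r_1²)
r_1² = (0.45)² = 0.2025
Numerator = 0.15 − 0.2025 = -0.0525; denominator = 1 − 0.2025 = 0.7975
φ_{22} = -0.0525 / 0.7975 = -0.066

-0.066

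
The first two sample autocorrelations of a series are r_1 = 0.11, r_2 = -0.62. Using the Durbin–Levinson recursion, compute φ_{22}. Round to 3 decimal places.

φ_{22} = (r_2 − r_1²) / (1 − r_1²)
r_1² = (0.11)² = 0.0121
Numerator = -0.62 − 0.0121 = -0.6321; denominator = 1 − 0.0121 = 0.9879
φ_{22} = -0.6321 / 0.9879 = -0.640

-0.640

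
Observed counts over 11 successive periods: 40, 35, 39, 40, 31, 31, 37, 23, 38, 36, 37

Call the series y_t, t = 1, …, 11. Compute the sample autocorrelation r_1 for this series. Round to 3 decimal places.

-0.178

Mean ȳ = (40 + 35 + 39 + 40 + 31 + 31 + 37 + 23 + 38 + 36 + 37)/11 = 35.1818
Numerator Σ_{t=1}^{10}(y_t−ȳ)(y_{t+1}−ȳ) = -46.1240
Denominator Σ(y_t−ȳ)² = 259.6364
r_1 = -46.1240 / 259.6364 = -0.178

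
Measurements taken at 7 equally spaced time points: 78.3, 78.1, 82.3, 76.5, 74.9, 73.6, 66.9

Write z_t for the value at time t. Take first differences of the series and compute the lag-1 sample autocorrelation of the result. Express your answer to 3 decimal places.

First differences Δz: -0.2, 4.2, -5.8, -1.6, -1.3, -6.7
Mean of differences = -1.9000
Numerator Σ(Δz_t−Δz̄)(Δz_{t+1}−Δz̄) = -17.2900
Denominator Σ(Δz_t−Δz̄)² = 78.8000
r_1(Δz) = -17.2900 / 78.8000 = -0.219

-0.219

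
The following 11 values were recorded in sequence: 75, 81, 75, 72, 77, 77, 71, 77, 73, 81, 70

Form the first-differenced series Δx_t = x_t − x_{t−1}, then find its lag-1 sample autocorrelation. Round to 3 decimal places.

First differences Δx: 6, -6, -3, 5, 0, -6, 6, -4, 8, -11
Mean of differences = -0.5000
Numerator Σ(Δx_t−Δx̄)(Δx_{t+1}−Δx̄) = -213.2500
Denominator Σ(Δx_t−Δx̄)² = 376.5000
r_1(Δx) = -213.2500 / 376.5000 = -0.566

-0.566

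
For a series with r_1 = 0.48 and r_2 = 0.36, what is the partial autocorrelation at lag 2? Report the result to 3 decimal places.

φ_{22} = (r_2 − r_1²) / (1 − r_1²)
r_1² = (0.48)² = 0.2304
Numerator = 0.36 − 0.2304 = 0.1296; denominator = 1 − 0.2304 = 0.7696
φ_{22} = 0.1296 / 0.7696 = 0.168

0.168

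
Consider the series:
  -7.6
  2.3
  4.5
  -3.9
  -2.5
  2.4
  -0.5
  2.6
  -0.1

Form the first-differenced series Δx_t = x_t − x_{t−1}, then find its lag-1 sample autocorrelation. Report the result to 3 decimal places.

-0.158

First differences Δx: 9.9, 2.2, -8.4, 1.4, 4.9, -2.9, 3.1, -2.7
Mean of differences = 0.9375
Numerator Σ(Δx_t−Δx̄)(Δx_{t+1}−Δx̄) = -34.3302
Denominator Σ(Δx_t−Δx̄)² = 217.6588
r_1(Δx) = -34.3302 / 217.6588 = -0.158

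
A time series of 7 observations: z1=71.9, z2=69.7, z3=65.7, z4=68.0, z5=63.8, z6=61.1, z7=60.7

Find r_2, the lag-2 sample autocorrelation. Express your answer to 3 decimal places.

Mean z̄ = (71.9 + 69.7 + 65.7 + 68.0 + 63.8 + 61.1 + 60.7)/7 = 65.8429
Deviations from mean: 6.0571, 3.8571, -0.1429, 2.1571, -2.0429, -4.7429, -5.1429
Numerator Σ_{t=1}^{5}(z_t−z̄)(z_{t+2}−z̄) = 8.0220
Denominator Σ(z_t−z̄)² = 109.3571
r_2 = 8.0220 / 109.3571 = 0.073

0.073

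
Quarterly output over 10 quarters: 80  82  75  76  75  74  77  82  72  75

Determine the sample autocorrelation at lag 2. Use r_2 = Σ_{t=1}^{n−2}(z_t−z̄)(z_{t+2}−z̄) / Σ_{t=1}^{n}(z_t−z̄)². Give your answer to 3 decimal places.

Mean z̄ = (80 + 82 + 75 + 76 + 75 + 74 + 77 + 82 + 72 + 75)/10 = 76.8000
Numerator Σ_{t=1}^{8}(z_t−z̄)(z_{t+2}−z̄) = -29.6800
Denominator Σ(z_t−z̄)² = 105.6000
r_2 = -29.6800 / 105.6000 = -0.281

-0.281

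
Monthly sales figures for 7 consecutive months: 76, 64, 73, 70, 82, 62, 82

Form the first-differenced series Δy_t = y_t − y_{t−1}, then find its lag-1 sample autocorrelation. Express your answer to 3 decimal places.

-0.691

First differences Δy: -12, 9, -3, 12, -20, 20
Mean of differences = 1.0000
Numerator Σ(Δy_t−Δȳ)(Δy_{t+1}−Δȳ) = -810.0000
Denominator Σ(Δy_t−Δȳ)² = 1172.0000
r_1(Δy) = -810.0000 / 1172.0000 = -0.691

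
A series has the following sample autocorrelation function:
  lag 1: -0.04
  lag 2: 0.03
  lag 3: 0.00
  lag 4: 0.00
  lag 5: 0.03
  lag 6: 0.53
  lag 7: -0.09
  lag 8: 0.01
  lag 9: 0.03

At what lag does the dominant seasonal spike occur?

6

The largest autocorrelation is r_6 = 0.53; the remaining lags stay at or below 0.03.
The dominant spike at lag 6 indicates a seasonal period of 6.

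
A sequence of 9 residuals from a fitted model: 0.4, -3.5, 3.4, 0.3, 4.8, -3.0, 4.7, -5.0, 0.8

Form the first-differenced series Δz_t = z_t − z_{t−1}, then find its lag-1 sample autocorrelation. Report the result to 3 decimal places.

First differences Δz: -3.9, 6.9, -3.1, 4.5, -7.8, 7.7, -9.7, 5.8
Mean of differences = 0.0500
Numerator Σ(Δz_t−Δz̄)(Δz_{t+1}−Δz̄) = -288.2875
Denominator Σ(Δz_t−Δz̄)² = 340.5200
r_1(Δz) = -288.2875 / 340.5200 = -0.847

-0.847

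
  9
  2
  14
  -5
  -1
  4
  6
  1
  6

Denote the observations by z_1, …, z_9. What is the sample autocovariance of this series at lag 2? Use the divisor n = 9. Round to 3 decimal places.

Mean z̄ = (9 + 2 + 14 − 5 − 1 + 4 + 6 + 1 + 6)/9 = 4.0000
Σ_{t=1}^{7}(z_t−z̄)(z_{t+2}−z̄) = 12.0000
γ_2 = 12.0000 / 9 = 1.333

1.333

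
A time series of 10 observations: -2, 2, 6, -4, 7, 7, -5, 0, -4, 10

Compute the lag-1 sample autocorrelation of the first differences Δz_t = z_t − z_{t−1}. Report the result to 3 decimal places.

First differences Δz: 4, 4, -10, 11, 0, -12, 5, -4, 14
Mean of differences = 1.3333
Numerator Σ(Δz_t−Δz̄)(Δz_{t+1}−Δz̄) = -263.7778
Denominator Σ(Δz_t−Δz̄)² = 618.0000
r_1(Δz) = -263.7778 / 618.0000 = -0.427

-0.427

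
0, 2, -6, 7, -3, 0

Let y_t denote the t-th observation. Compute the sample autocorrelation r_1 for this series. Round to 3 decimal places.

-0.765

Mean ȳ = (0 + 2 − 6 + 7 − 3 + 0)/6 = 0.0000
Σ(y_t−ȳ)(y_{t+1}−ȳ) = (0.0000) + (-12.0000) + (-42.0000) + (-21.0000) + (0.0000) = -75.0000
Denominator Σ(y_t−ȳ)² = 98.0000
r_1 = -75.0000 / 98.0000 = -0.765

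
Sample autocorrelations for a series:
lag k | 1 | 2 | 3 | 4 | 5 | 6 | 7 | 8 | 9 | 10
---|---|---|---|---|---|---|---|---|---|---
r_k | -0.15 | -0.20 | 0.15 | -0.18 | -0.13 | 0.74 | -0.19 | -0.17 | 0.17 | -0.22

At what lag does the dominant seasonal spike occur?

6

The largest autocorrelation is r_6 = 0.74; the remaining lags stay at or below 0.17.
The dominant spike at lag 6 indicates a seasonal period of 6.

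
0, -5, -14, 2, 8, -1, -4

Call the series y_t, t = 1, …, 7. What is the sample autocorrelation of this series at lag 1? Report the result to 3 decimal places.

Mean ȳ = (0 − 5 − 14 + 2 + 8 − 1 − 4)/7 = -2.0000
Deviations from mean: 2.0000, -3.0000, -12.0000, 4.0000, 10.0000, 1.0000, -2.0000
Σ(y_t−ȳ)(y_{t+1}−ȳ) = (-6.0000) + (36.0000) + (-48.0000) + (40.0000) + (10.0000) + (-2.0000) = 30.0000
Denominator Σ(y_t−ȳ)² = 278.0000
r_1 = 30.0000 / 278.0000 = 0.108

0.108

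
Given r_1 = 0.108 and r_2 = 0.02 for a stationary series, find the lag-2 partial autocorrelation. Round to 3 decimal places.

φ_{22} = (r_2 − r_1²) / (1 − r_1²)
r_1² = (0.108)² = 0.011664
Numerator = 0.02 − 0.0117 = 0.0083; denominator = 1 − 0.0117 = 0.9883
φ_{22} = 0.0083 / 0.9883 = 0.008

0.008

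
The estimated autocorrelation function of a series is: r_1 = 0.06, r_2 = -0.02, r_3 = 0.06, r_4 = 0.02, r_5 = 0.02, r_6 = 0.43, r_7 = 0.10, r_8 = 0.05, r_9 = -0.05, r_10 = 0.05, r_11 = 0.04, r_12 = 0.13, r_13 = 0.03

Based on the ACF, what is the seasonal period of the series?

The largest autocorrelation is r_6 = 0.43; the remaining lags stay at or below 0.13.
The dominant spike at lag 6 indicates a seasonal period of 6.

6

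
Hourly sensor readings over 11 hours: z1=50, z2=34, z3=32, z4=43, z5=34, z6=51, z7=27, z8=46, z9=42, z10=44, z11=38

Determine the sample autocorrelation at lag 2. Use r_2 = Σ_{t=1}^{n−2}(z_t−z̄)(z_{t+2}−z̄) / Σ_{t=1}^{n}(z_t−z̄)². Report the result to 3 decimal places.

Mean z̄ = (50 + 34 + 32 + 43 + 34 + 51 + 27 + 46 + 42 + 44 + 38)/11 = 40.0909
Numerator Σ_{t=1}^{9}(z_t−z̄)(z_{t+2}−z̄) = 121.4380
Denominator Σ(z_t−z̄)² = 594.9091
r_2 = 121.4380 / 594.9091 = 0.204

0.204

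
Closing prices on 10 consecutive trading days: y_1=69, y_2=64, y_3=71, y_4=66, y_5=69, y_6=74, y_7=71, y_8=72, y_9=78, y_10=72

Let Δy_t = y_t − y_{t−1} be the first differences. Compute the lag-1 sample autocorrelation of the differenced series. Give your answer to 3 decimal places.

-0.574

First differences Δy: -5, 7, -5, 3, 5, -3, 1, 6, -6
Mean of differences = 0.3333
Numerator Σ(Δy_t−Δȳ)(Δy_{t+1}−Δȳ) = -122.7778
Denominator Σ(Δy_t−Δȳ)² = 214.0000
r_1(Δy) = -122.7778 / 214.0000 = -0.574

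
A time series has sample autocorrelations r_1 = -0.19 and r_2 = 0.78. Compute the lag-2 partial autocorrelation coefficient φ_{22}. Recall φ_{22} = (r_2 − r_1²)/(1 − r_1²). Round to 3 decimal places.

0.772

φ_{22} = (r_2 − r_1²) / (1 − r_1²)
r_1² = (-0.19)² = 0.0361
Numerator = 0.78 − 0.0361 = 0.7439; denominator = 1 − 0.0361 = 0.9639
φ_{22} = 0.7439 / 0.9639 = 0.772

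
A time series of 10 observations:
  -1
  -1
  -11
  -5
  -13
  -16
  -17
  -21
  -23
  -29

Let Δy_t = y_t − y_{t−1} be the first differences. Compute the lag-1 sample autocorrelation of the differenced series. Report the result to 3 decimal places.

First differences Δy: 0, -10, 6, -8, -3, -1, -4, -2, -6
Mean of differences = -3.1111
Numerator Σ(Δy_t−Δȳ)(Δy_{t+1}−Δȳ) = -135.1235
Denominator Σ(Δy_t−Δȳ)² = 178.8889
r_1(Δy) = -135.1235 / 178.8889 = -0.755

-0.755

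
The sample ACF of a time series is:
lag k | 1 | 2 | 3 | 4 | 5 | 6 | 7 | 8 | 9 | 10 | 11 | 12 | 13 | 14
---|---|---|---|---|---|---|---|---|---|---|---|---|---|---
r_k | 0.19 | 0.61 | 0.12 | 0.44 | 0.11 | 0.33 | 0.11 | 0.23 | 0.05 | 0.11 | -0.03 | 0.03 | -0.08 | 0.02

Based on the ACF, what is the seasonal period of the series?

The largest autocorrelation is r_2 = 0.61, with weaker echoes at lags 4 (0.44), 6 (0.33) and 8 (0.23); the remaining lags stay at or below 0.19.
The dominant spike at lag 2 indicates a seasonal period of 2.

2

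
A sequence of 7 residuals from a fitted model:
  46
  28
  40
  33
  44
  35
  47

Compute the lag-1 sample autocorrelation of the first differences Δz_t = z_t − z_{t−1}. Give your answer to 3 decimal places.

First differences Δz: -18, 12, -7, 11, -9, 12
Mean of differences = 0.1667
Numerator Σ(Δz_t−Δz̄)(Δz_{t+1}−Δz̄) = -585.1944
Denominator Σ(Δz_t−Δz̄)² = 862.8333
r_1(Δz) = -585.1944 / 862.8333 = -0.678

-0.678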